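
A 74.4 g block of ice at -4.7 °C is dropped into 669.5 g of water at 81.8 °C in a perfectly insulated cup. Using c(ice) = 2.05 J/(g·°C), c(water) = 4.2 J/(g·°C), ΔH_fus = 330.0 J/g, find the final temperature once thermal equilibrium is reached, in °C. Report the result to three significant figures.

T_f = 65.5 °C

Heat to bring ice to 0 °C and melt it: q₁ = 74.4×2.05×4.7 + 74.4×330.0 = 25269 J
Heat the water can supply cooling to 0 °C: 669.5×4.2×81.8 = 230013 J > q₁, so all ice melts.
Energy balance: 669.5×4.2×(81.8 − T) = 25269 + 74.4×4.2×(T − 0)
2811.9(81.8 − T) = 25269 + 312.48 T
230013 − 25269 = 3124.38 T
T = 204744 / 3124.38 = 65.53 °C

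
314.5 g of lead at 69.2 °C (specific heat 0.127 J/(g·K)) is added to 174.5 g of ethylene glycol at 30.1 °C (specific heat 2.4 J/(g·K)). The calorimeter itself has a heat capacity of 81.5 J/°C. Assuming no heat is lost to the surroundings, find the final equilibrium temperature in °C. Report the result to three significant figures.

T_f = 33.0 °C

Heat lost by lead = heat gained by ethylene glycol + calorimeter.
(314.5)(0.127)(69.2 − T) = [(174.5)(2.4) + 81.5](T − 30.1)
39.9415 (69.2 − T) = 500.3 (T − 30.1)
2764.0 − 39.9415 T = 500.3 T − 15059
17823.0 = 540.2415 T
T = 32.99 °C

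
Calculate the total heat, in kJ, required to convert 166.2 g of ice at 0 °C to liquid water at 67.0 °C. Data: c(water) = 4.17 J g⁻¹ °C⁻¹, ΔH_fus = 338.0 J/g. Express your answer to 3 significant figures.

q1 (melt at 0 °C): 166.2 × 338.0 = 56176 J
q2 (heat water 0.0→67.0 °C): 166.2 × 4.17 × 67.0 = 46435 J
Total: 56176 + 46435 = 102611 J = 103 kJ

q = 103 kJ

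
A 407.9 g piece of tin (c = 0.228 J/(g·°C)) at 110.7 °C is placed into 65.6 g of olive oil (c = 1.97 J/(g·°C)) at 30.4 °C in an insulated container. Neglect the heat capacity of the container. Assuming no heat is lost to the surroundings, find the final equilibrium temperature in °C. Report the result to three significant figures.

Heat lost by tin = heat gained by olive oil.
(407.9)(0.228)(110.7 − T) = (65.6)(1.97)(T − 30.4)
93.0012 (110.7 − T) = 129.232 (T − 30.4)
10295 − 93.0012 T = 129.232 T − 3928.7
14223.7 = 222.2332 T
T = 64.00 °C

T_f = 64.0 °C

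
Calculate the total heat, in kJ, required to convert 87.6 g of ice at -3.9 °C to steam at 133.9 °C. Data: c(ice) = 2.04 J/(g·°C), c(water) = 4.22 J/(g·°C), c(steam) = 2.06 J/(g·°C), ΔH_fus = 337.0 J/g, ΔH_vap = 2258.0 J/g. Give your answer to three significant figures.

q1 (heat ice -3.9→0.0 °C): 87.6 × 2.04 × 3.9 = 697 J
q2 (melt at 0 °C): 87.6 × 337.0 = 29521 J
q3 (heat water 0.0→100.0 °C): 87.6 × 4.22 × 100.0 = 36967 J
q4 (vaporize at 100 °C): 87.6 × 2258.0 = 197801 J
q5 (heat steam 100.0→133.9 °C): 87.6 × 2.06 × 33.9 = 6117 J
Total: 697 + 29521 + 36967 + 197801 + 6117 = 271103 J = 271 kJ

q = 271 kJ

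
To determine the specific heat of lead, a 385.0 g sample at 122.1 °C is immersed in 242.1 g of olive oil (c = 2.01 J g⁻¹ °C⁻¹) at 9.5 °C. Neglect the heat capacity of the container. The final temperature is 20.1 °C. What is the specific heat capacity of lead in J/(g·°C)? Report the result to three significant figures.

c = 0.131 J/(g·°C)

q_gained = (242.1 × 2.01) × (20.1 − 9.5) = 5158 J
q_lost = 385.0 × c × (122.1 − 20.1) = 39270 c
Set equal: c = 5158 / 39270 = 0.131 J/(g·°C)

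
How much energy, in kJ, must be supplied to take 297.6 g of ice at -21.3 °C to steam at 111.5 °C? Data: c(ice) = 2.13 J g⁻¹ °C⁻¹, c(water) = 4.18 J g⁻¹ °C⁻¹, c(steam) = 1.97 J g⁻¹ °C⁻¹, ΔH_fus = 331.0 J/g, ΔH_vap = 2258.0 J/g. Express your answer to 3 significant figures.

q1 (heat ice -21.3→0.0 °C): 297.6 × 2.13 × 21.3 = 13502 J
q2 (melt at 0 °C): 297.6 × 331.0 = 98506 J
q3 (heat water 0.0→100.0 °C): 297.6 × 4.18 × 100.0 = 124397 J
q4 (vaporize at 100 °C): 297.6 × 2258.0 = 671981 J
q5 (heat steam 100.0→111.5 °C): 297.6 × 1.97 × 11.5 = 6742 J
Total: 13502 + 98506 + 124397 + 671981 + 6742 = 915128 J = 915 kJ

q = 915 kJ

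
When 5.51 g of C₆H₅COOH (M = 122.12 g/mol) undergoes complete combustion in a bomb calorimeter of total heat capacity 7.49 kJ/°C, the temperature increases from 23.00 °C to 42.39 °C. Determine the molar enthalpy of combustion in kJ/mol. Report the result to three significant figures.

ΔT = 42.39 − 23.00 = 19.39 °C
q_cal = C_cal × ΔT = 7.49 × 19.39 = 145.2311 kJ
n = 5.51 / 122.12 = 0.04512 mol
q_rxn = −q_cal = -145.2311 kJ
ΔH = -145.2311 / 0.04512 = -3219 kJ/mol

ΔH = -3220 kJ/mol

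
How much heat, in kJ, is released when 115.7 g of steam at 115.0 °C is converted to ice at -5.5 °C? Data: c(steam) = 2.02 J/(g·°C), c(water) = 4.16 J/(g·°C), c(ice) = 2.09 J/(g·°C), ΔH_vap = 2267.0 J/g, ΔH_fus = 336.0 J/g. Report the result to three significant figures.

q1 (cool steam 115.0→100 °C): 115.7 × 2.02 × 15.0 = 3506 J
q2 (condense at 100 °C): 115.7 × 2267.0 = 262292 J
q3 (cool water 100→0 °C): 115.7 × 4.16 × 100.0 = 48131 J
q4 (freeze at 0 °C): 115.7 × 336.0 = 38875 J
q5 (cool ice 0→-5.5 °C): 115.7 × 2.09 × 5.5 = 1330 J
Total: 3506 + 262292 + 48131 + 38875 + 1330 = 354134 J = 354 kJ

q = 354 kJ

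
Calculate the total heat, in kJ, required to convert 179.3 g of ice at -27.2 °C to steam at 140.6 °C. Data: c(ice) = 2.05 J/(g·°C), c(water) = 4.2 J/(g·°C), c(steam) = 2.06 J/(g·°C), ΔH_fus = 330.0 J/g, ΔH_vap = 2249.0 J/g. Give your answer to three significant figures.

q = 563 kJ

q1 (heat ice -27.2→0.0 °C): 179.3 × 2.05 × 27.2 = 9998 J
q2 (melt at 0 °C): 179.3 × 330.0 = 59169 J
q3 (heat water 0.0→100.0 °C): 179.3 × 4.2 × 100.0 = 75306 J
q4 (vaporize at 100 °C): 179.3 × 2249.0 = 403246 J
q5 (heat steam 100.0→140.6 °C): 179.3 × 2.06 × 40.6 = 14996 J
Total: 9998 + 59169 + 75306 + 403246 + 14996 = 562715 J = 563 kJ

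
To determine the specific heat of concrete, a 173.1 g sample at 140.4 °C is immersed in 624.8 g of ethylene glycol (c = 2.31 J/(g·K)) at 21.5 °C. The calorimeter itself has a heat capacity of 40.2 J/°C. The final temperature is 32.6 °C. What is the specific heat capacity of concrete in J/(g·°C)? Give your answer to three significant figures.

q_gained = (624.8 × 2.31 + 40.2) × (32.6 − 21.5) = 16467 J
q_lost = 173.1 × c × (140.4 − 32.6) = 18660.18 c
Set equal: c = 16467 / 18660.18 = 0.882 J/(g·°C)

c = 0.882 J/(g·°C)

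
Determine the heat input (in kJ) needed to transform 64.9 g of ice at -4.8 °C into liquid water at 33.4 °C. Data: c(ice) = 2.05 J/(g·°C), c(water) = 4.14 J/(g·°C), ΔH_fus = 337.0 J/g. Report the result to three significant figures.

q = 31.5 kJ

q1 (heat ice -4.8→0.0 °C): 64.9 × 2.05 × 4.8 = 639 J
q2 (melt at 0 °C): 64.9 × 337.0 = 21871 J
q3 (heat water 0.0→33.4 °C): 64.9 × 4.14 × 33.4 = 8974 J
Total: 639 + 21871 + 8974 = 31484 J = 31.5 kJ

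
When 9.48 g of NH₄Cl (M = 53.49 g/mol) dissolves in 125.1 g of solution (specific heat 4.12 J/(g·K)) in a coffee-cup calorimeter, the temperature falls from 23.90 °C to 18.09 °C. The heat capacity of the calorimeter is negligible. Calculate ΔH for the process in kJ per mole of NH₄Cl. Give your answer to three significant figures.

|ΔT| = |18.09 − 23.90| = 5.81 °C
|q_surr| = (125.1 × 4.12) × 5.81 = 515.412 × 5.81 = 2995 J
n(NH₄Cl) = 9.48 / 53.49 = 0.1772 mol
Temperature fell, so q_rxn = +|q_surr| = 2.995 kJ
ΔH = q_rxn / n = 16.90 kJ/mol

ΔH = 16.9 kJ/mol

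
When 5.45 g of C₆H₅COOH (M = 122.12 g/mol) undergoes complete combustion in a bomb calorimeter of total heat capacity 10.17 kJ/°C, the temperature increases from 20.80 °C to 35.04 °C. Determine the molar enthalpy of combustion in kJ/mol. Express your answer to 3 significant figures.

ΔH = -3250 kJ/mol

ΔT = 35.04 − 20.80 = 14.24 °C
q_cal = C_cal × ΔT = 10.17 × 14.24 = 144.8208 kJ
n = 5.45 / 122.12 = 0.044628 mol
q_rxn = −q_cal = -144.8208 kJ
ΔH = -144.8208 / 0.044628 = -3245 kJ/mol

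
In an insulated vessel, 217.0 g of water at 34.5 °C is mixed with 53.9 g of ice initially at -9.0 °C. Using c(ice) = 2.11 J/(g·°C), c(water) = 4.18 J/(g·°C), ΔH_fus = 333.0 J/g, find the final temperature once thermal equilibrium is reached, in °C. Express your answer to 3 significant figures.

T_f = 10.9 °C

Heat to bring ice to 0 °C and melt it: q₁ = 53.9×2.11×9.0 + 53.9×333.0 = 18972 J
Heat the water can supply cooling to 0 °C: 217.0×4.18×34.5 = 31293.6 J > q₁, so all ice melts.
Energy balance: 217.0×4.18×(34.5 − T) = 18972 + 53.9×4.18×(T − 0)
907.06(34.5 − T) = 18972 + 225.302 T
31293.6 − 18972 = 1132.362 T
T = 12321.6 / 1132.362 = 10.88 °C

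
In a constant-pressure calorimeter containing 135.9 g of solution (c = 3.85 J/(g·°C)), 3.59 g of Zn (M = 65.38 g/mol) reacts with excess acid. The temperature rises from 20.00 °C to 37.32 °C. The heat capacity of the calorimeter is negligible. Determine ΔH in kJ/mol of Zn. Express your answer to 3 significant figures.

|ΔT| = |37.32 − 20.00| = 17.32 °C
|q_surr| = (135.9 × 3.85) × 17.32 = 523.215 × 17.32 = 9062 J
n(Zn) = 3.59 / 65.38 = 0.05491 mol
Temperature rose, so q_rxn = −|q_surr| = -9.062 kJ
ΔH = q_rxn / n = -165.0 kJ/mol

ΔH = -165 kJ/mol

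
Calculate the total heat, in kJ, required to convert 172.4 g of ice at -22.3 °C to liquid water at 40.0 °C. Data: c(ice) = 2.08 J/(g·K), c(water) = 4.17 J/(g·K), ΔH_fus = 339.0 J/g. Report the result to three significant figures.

q = 95.2 kJ

q1 (heat ice -22.3→0.0 °C): 172.4 × 2.08 × 22.3 = 7997 J
q2 (melt at 0 °C): 172.4 × 339.0 = 58444 J
q3 (heat water 0.0→40.0 °C): 172.4 × 4.17 × 40.0 = 28756 J
Total: 7997 + 58444 + 28756 = 95197 J = 95.2 kJ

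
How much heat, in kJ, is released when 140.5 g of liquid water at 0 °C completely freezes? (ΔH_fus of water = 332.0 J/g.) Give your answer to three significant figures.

q = m × ΔH_fus = 140.5 × 332.0 = 46646 J = 46.6 kJ

q = 46.6 kJ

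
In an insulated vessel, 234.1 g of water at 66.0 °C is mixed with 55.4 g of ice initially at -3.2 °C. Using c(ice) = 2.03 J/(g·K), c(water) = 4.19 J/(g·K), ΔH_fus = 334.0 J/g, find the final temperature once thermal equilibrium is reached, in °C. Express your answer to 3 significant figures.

T_f = 37.8 °C

Heat to bring ice to 0 °C and melt it: q₁ = 55.4×2.03×3.2 + 55.4×334.0 = 18863 J
Heat the water can supply cooling to 0 °C: 234.1×4.19×66.0 = 64738.0 J > q₁, so all ice melts.
Energy balance: 234.1×4.19×(66.0 − T) = 18863 + 55.4×4.19×(T − 0)
980.879(66.0 − T) = 18863 + 232.126 T
64738.0 − 18863 = 1213.005 T
T = 45875.0 / 1213.005 = 37.82 °C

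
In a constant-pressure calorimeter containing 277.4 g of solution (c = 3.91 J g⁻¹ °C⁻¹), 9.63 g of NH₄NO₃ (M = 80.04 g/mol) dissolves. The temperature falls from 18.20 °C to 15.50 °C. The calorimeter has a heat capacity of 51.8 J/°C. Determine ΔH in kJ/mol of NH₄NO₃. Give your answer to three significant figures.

|ΔT| = |15.50 − 18.20| = 2.70 °C
|q_surr| = (277.4 × 3.91 + 51.8) × 2.70 = 1136.434 × 2.70 = 3068 J
n(NH₄NO₃) = 9.63 / 80.04 = 0.1203 mol
Temperature fell, so q_rxn = +|q_surr| = 3.068 kJ
ΔH = q_rxn / n = 25.50 kJ/mol

ΔH = 25.5 kJ/mol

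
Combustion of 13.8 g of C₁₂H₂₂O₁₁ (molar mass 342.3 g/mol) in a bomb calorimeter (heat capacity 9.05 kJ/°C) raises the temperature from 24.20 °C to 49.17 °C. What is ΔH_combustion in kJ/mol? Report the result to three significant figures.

ΔH = -5610 kJ/mol

ΔT = 49.17 − 24.20 = 24.97 °C
q_cal = C_cal × ΔT = 9.05 × 24.97 = 225.9785 kJ
n = 13.8 / 342.3 = 0.040316 mol
q_rxn = −q_cal = -225.9785 kJ
ΔH = -225.9785 / 0.040316 = -5605 kJ/mol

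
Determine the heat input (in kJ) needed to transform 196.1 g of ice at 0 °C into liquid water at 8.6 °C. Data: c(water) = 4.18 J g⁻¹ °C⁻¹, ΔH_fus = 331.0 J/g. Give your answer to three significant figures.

q = 72.0 kJ

q1 (melt at 0 °C): 196.1 × 331.0 = 64909 J
q2 (heat water 0.0→8.6 °C): 196.1 × 4.18 × 8.6 = 7049 J
Total: 64909 + 7049 = 71958 J = 72.0 kJ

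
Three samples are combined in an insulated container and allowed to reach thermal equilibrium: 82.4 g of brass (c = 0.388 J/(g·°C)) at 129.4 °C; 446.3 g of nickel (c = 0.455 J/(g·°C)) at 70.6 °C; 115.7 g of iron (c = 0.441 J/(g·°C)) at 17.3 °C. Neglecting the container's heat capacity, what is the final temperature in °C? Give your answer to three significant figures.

Σ mᵢcᵢ(T − Tᵢ) = 0  ⇒  T = Σ mᵢcᵢTᵢ / Σ mᵢcᵢ
Σ mᵢcᵢ = 82.4×0.388 + 446.3×0.455 + 115.7×0.441 = 286.0614
Σ mᵢcᵢTᵢ = 31.9712×129.4 + 203.0665×70.6 + 51.0237×17.3 = 19356
T = 19356 / 286.0614 = 67.66 °C

T_f = 67.7 °C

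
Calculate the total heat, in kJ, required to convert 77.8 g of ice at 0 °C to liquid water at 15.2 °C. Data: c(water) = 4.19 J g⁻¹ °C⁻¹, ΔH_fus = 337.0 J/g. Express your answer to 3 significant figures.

q = 31.2 kJ

q1 (melt at 0 °C): 77.8 × 337.0 = 26219 J
q2 (heat water 0.0→15.2 °C): 77.8 × 4.19 × 15.2 = 4955 J
Total: 26219 + 4955 = 31174 J = 31.2 kJ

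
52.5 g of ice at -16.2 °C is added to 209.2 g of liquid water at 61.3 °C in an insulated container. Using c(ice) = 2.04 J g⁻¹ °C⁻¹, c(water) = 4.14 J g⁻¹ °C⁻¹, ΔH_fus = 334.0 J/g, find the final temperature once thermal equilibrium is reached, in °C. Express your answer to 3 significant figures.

Heat to bring ice to 0 °C and melt it: q₁ = 52.5×2.04×16.2 + 52.5×334.0 = 19270 J
Heat the water can supply cooling to 0 °C: 209.2×4.14×61.3 = 53091.2 J > q₁, so all ice melts.
Energy balance: 209.2×4.14×(61.3 − T) = 19270 + 52.5×4.14×(T − 0)
866.088(61.3 − T) = 19270 + 217.35 T
53091.2 − 19270 = 1083.438 T
T = 33821.2 / 1083.438 = 31.22 °C

T_f = 31.2 °C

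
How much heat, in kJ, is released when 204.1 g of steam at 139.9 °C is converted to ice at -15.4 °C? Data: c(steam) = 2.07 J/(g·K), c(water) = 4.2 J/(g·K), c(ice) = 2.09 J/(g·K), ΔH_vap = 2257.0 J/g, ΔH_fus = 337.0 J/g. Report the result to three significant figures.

q = 639 kJ

q1 (cool steam 139.9→100 °C): 204.1 × 2.07 × 39.9 = 16857 J
q2 (condense at 100 °C): 204.1 × 2257.0 = 460654 J
q3 (cool water 100→0 °C): 204.1 × 4.2 × 100.0 = 85722 J
q4 (freeze at 0 °C): 204.1 × 337.0 = 68782 J
q5 (cool ice 0→-15.4 °C): 204.1 × 2.09 × 15.4 = 6569 J
Total: 16857 + 460654 + 85722 + 68782 + 6569 = 638584 J = 639 kJ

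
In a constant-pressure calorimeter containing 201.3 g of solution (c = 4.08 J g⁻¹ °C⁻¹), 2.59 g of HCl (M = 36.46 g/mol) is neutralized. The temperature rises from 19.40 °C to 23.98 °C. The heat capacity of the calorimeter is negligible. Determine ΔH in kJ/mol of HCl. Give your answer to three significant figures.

|ΔT| = |23.98 − 19.40| = 4.58 °C
|q_surr| = (201.3 × 4.08) × 4.58 = 821.304 × 4.58 = 3762 J
n(HCl) = 2.59 / 36.46 = 0.07104 mol
Temperature rose, so q_rxn = −|q_surr| = -3.762 kJ
ΔH = q_rxn / n = -52.96 kJ/mol

ΔH = -53.0 kJ/mol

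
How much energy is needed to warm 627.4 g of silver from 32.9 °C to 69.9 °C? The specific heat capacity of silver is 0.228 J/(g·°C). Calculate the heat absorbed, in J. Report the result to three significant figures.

q = m c ΔT = 627.4 × 0.228 × (69.9 − 32.9)
q = 627.4 × 0.228 × 37.0 = 5293 J

q = 5290 J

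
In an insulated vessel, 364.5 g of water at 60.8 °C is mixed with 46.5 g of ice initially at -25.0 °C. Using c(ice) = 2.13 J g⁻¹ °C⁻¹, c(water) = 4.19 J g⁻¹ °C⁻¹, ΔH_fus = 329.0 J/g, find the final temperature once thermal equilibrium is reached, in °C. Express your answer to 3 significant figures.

Heat to bring ice to 0 °C and melt it: q₁ = 46.5×2.13×25.0 + 46.5×329.0 = 17775 J
Heat the water can supply cooling to 0 °C: 364.5×4.19×60.8 = 92857.1 J > q₁, so all ice melts.
Energy balance: 364.5×4.19×(60.8 − T) = 17775 + 46.5×4.19×(T − 0)
1527.255(60.8 − T) = 17775 + 194.835 T
92857.1 − 17775 = 1722.090 T
T = 75082.1 / 1722.090 = 43.60 °C

T_f = 43.6 °C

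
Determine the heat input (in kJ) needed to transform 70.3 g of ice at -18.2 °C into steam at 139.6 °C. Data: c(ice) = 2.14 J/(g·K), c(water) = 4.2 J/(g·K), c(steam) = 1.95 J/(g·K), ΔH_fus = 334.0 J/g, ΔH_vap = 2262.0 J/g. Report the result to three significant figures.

q = 220 kJ

q1 (heat ice -18.2→0.0 °C): 70.3 × 2.14 × 18.2 = 2738 J
q2 (melt at 0 °C): 70.3 × 334.0 = 23480 J
q3 (heat water 0.0→100.0 °C): 70.3 × 4.2 × 100.0 = 29526 J
q4 (vaporize at 100 °C): 70.3 × 2262.0 = 159019 J
q5 (heat steam 100.0→139.6 °C): 70.3 × 1.95 × 39.6 = 5429 J
Total: 2738 + 23480 + 29526 + 159019 + 5429 = 220192 J = 220 kJ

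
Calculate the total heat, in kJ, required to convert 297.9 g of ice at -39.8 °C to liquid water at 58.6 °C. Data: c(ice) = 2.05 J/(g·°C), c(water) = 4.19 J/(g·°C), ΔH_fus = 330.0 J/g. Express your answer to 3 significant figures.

q = 196 kJ

q1 (heat ice -39.8→0.0 °C): 297.9 × 2.05 × 39.8 = 24306 J
q2 (melt at 0 °C): 297.9 × 330.0 = 98307 J
q3 (heat water 0.0→58.6 °C): 297.9 × 4.19 × 58.6 = 73145 J
Total: 24306 + 98307 + 73145 = 195758 J = 196 kJ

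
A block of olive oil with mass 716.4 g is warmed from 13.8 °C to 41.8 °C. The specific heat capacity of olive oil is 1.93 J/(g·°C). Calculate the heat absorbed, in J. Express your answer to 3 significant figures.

q = 38700 J

q = m c ΔT = 716.4 × 1.93 × (41.8 − 13.8)
q = 716.4 × 1.93 × 28.0 = 38710 J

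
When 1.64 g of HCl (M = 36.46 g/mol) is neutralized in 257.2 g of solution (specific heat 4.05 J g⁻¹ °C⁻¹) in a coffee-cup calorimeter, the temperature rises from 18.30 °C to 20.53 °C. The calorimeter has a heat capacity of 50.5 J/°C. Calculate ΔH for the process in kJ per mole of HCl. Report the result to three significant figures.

ΔH = -54.1 kJ/mol

|ΔT| = |20.53 − 18.30| = 2.23 °C
|q_surr| = (257.2 × 4.05 + 50.5) × 2.23 = 1092.16 × 2.23 = 2435.5 J
n(HCl) = 1.64 / 36.46 = 0.044981 mol
Temperature rose, so q_rxn = −|q_surr| = -2.4355 kJ
ΔH = q_rxn / n = -54.145 kJ/mol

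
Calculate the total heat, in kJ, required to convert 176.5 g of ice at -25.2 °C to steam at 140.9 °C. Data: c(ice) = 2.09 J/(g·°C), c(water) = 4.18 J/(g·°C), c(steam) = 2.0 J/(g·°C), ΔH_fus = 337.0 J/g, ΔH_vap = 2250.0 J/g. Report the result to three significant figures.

q = 554 kJ

q1 (heat ice -25.2→0.0 °C): 176.5 × 2.09 × 25.2 = 9296 J
q2 (melt at 0 °C): 176.5 × 337.0 = 59481 J
q3 (heat water 0.0→100.0 °C): 176.5 × 4.18 × 100.0 = 73777 J
q4 (vaporize at 100 °C): 176.5 × 2250.0 = 397125 J
q5 (heat steam 100.0→140.9 °C): 176.5 × 2.0 × 40.9 = 14438 J
Total: 9296 + 59481 + 73777 + 397125 + 14438 = 554117 J = 554 kJ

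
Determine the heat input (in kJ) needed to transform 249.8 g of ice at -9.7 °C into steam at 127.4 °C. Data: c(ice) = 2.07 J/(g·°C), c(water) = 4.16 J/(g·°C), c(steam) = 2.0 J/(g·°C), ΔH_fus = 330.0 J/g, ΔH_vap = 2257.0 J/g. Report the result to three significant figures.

q = 769 kJ

q1 (heat ice -9.7→0.0 °C): 249.8 × 2.07 × 9.7 = 5016 J
q2 (melt at 0 °C): 249.8 × 330.0 = 82434 J
q3 (heat water 0.0→100.0 °C): 249.8 × 4.16 × 100.0 = 103917 J
q4 (vaporize at 100 °C): 249.8 × 2257.0 = 563799 J
q5 (heat steam 100.0→127.4 °C): 249.8 × 2.0 × 27.4 = 13689 J
Total: 5016 + 82434 + 103917 + 563799 + 13689 = 768855 J = 769 kJ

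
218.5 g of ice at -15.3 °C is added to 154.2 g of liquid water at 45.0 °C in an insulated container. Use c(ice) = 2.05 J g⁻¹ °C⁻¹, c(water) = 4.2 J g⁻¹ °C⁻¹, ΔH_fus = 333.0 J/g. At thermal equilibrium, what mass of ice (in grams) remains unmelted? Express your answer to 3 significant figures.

m_ice remaining = 152 g

Heat to warm all ice to 0 °C: 218.5×2.05×15.3 = 6853.3 J
Heat released by water cooling to 0 °C: 154.2×4.2×45.0 = 29144 J
29144 J < 6853.3 + 218.5×333.0 = 79613.8 J, so not all ice melts; final T = 0 °C.
Heat left for melting: 29144 − 6853.3 = 22290.7 J
Mass melted = 22290.7 / 333.0 = 66.94 g
Ice remaining = 218.5 − 66.94 = 151.56 g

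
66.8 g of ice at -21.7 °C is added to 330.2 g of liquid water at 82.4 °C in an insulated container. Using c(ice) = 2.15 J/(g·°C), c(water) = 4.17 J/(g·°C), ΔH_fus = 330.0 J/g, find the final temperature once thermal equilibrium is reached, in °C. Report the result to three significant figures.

T_f = 53.3 °C

Heat to bring ice to 0 °C and melt it: q₁ = 66.8×2.15×21.7 + 66.8×330.0 = 25161 J
Heat the water can supply cooling to 0 °C: 330.2×4.17×82.4 = 113459 J > q₁, so all ice melts.
Energy balance: 330.2×4.17×(82.4 − T) = 25161 + 66.8×4.17×(T − 0)
1376.934(82.4 − T) = 25161 + 278.556 T
113459 − 25161 = 1655.490 T
T = 88298 / 1655.490 = 53.34 °C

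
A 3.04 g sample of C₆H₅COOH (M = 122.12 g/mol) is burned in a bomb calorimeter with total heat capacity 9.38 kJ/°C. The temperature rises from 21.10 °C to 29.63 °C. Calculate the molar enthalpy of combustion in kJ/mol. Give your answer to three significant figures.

ΔH = -3210 kJ/mol

ΔT = 29.63 − 21.10 = 8.53 °C
q_cal = C_cal × ΔT = 9.38 × 8.53 = 80.0114 kJ
n = 3.04 / 122.12 = 0.02489 mol
q_rxn = −q_cal = -80.0114 kJ
ΔH = -80.0114 / 0.02489 = -3214.6 kJ/mol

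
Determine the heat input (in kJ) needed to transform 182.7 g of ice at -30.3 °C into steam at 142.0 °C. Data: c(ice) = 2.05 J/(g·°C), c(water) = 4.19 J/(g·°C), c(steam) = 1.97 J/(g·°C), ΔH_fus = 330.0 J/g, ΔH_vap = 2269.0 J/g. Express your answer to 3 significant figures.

q1 (heat ice -30.3→0.0 °C): 182.7 × 2.05 × 30.3 = 11348 J
q2 (melt at 0 °C): 182.7 × 330.0 = 60291 J
q3 (heat water 0.0→100.0 °C): 182.7 × 4.19 × 100.0 = 76551 J
q4 (vaporize at 100 °C): 182.7 × 2269.0 = 414546 J
q5 (heat steam 100.0→142.0 °C): 182.7 × 1.97 × 42.0 = 15117 J
Total: 11348 + 60291 + 76551 + 414546 + 15117 = 577853 J = 578 kJ

q = 578 kJ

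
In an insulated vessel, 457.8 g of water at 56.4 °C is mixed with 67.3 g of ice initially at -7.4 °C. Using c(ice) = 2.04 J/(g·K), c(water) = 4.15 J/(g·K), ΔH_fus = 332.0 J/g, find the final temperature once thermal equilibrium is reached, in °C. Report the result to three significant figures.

T_f = 38.5 °C

Heat to bring ice to 0 °C and melt it: q₁ = 67.3×2.04×7.4 + 67.3×332.0 = 23360 J
Heat the water can supply cooling to 0 °C: 457.8×4.15×56.4 = 107153 J > q₁, so all ice melts.
Energy balance: 457.8×4.15×(56.4 − T) = 23360 + 67.3×4.15×(T − 0)
1899.87(56.4 − T) = 23360 + 279.295 T
107153 − 23360 = 2179.165 T
T = 83793 / 2179.165 = 38.45 °C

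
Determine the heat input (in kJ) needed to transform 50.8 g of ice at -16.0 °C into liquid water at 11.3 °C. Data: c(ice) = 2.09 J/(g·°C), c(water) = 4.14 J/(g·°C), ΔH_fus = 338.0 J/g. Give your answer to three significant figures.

q1 (heat ice -16.0→0.0 °C): 50.8 × 2.09 × 16.0 = 1699 J
q2 (melt at 0 °C): 50.8 × 338.0 = 17170 J
q3 (heat water 0.0→11.3 °C): 50.8 × 4.14 × 11.3 = 2377 J
Total: 1699 + 17170 + 2377 = 21246 J = 21.2 kJ

q = 21.2 kJ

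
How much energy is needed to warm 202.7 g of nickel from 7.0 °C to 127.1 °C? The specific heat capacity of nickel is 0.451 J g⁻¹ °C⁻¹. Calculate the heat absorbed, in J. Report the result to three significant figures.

q = m c ΔT = 202.7 × 0.451 × (127.1 − 7.0)
q = 202.7 × 0.451 × 120.1 = 10980 J

q = 11000 J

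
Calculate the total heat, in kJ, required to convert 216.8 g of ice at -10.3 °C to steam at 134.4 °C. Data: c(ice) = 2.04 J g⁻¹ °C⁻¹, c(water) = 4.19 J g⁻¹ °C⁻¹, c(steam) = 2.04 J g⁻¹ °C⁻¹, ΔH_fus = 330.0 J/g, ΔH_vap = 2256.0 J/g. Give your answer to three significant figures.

q = 671 kJ

q1 (heat ice -10.3→0.0 °C): 216.8 × 2.04 × 10.3 = 4555 J
q2 (melt at 0 °C): 216.8 × 330.0 = 71544 J
q3 (heat water 0.0→100.0 °C): 216.8 × 4.19 × 100.0 = 90839 J
q4 (vaporize at 100 °C): 216.8 × 2256.0 = 489101 J
q5 (heat steam 100.0→134.4 °C): 216.8 × 2.04 × 34.4 = 15214 J
Total: 4555 + 71544 + 90839 + 489101 + 15214 = 671253 J = 671 kJ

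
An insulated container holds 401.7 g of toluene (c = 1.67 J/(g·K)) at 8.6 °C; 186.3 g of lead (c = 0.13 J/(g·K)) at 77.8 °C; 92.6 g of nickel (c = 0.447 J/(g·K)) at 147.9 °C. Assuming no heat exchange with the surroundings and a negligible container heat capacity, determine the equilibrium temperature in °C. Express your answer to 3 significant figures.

T_f = 18.7 °C

Σ mᵢcᵢ(T − Tᵢ) = 0  ⇒  T = Σ mᵢcᵢTᵢ / Σ mᵢcᵢ
Σ mᵢcᵢ = 401.7×1.67 + 186.3×0.13 + 92.6×0.447 = 736.4502
Σ mᵢcᵢTᵢ = 670.839×8.6 + 24.219×77.8 + 41.3922×147.9 = 13775
T = 13775 / 736.4502 = 18.70 °C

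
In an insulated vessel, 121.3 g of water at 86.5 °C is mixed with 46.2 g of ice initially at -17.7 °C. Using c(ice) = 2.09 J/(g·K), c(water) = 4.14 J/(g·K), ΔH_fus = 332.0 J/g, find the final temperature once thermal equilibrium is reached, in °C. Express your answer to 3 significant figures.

T_f = 38.1 °C

Heat to bring ice to 0 °C and melt it: q₁ = 46.2×2.09×17.7 + 46.2×332.0 = 17047 J
Heat the water can supply cooling to 0 °C: 121.3×4.14×86.5 = 43438.7 J > q₁, so all ice melts.
Energy balance: 121.3×4.14×(86.5 − T) = 17047 + 46.2×4.14×(T − 0)
502.182(86.5 − T) = 17047 + 191.268 T
43438.7 − 17047 = 693.450 T
T = 26391.7 / 693.450 = 38.06 °C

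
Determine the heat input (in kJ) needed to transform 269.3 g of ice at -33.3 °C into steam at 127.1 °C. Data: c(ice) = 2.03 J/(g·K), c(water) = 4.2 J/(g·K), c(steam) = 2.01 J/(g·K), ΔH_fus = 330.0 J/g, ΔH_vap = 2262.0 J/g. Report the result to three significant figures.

q = 844 kJ

q1 (heat ice -33.3→0.0 °C): 269.3 × 2.03 × 33.3 = 18204 J
q2 (melt at 0 °C): 269.3 × 330.0 = 88869 J
q3 (heat water 0.0→100.0 °C): 269.3 × 4.2 × 100.0 = 113106 J
q4 (vaporize at 100 °C): 269.3 × 2262.0 = 609157 J
q5 (heat steam 100.0→127.1 °C): 269.3 × 2.01 × 27.1 = 14669 J
Total: 18204 + 88869 + 113106 + 609157 + 14669 = 844005 J = 844 kJ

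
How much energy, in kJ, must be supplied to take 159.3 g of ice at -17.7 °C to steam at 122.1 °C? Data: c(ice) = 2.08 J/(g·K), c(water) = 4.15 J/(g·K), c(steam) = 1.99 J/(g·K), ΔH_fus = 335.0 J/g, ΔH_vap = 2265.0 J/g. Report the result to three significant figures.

q1 (heat ice -17.7→0.0 °C): 159.3 × 2.08 × 17.7 = 5865 J
q2 (melt at 0 °C): 159.3 × 335.0 = 53366 J
q3 (heat water 0.0→100.0 °C): 159.3 × 4.15 × 100.0 = 66110 J
q4 (vaporize at 100 °C): 159.3 × 2265.0 = 360815 J
q5 (heat steam 100.0→122.1 °C): 159.3 × 1.99 × 22.1 = 7006 J
Total: 5865 + 53366 + 66110 + 360815 + 7006 = 493162 J = 493 kJ

q = 493 kJ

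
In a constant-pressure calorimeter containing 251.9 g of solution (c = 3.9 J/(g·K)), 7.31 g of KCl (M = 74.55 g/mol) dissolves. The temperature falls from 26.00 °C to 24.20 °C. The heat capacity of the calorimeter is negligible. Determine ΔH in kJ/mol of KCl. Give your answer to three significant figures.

|ΔT| = |24.20 − 26.00| = 1.80 °C
|q_surr| = (251.9 × 3.9) × 1.80 = 982.41 × 1.80 = 1768 J
n(KCl) = 7.31 / 74.55 = 0.09805 mol
Temperature fell, so q_rxn = +|q_surr| = 1.768 kJ
ΔH = q_rxn / n = 18.03 kJ/mol

ΔH = 18.0 kJ/mol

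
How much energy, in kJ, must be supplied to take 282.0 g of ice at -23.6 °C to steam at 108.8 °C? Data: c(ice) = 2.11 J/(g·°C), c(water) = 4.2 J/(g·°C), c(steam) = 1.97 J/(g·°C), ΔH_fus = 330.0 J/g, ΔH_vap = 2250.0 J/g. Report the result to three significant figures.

q = 865 kJ

q1 (heat ice -23.6→0.0 °C): 282.0 × 2.11 × 23.6 = 14042 J
q2 (melt at 0 °C): 282.0 × 330.0 = 93060 J
q3 (heat water 0.0→100.0 °C): 282.0 × 4.2 × 100.0 = 118440 J
q4 (vaporize at 100 °C): 282.0 × 2250.0 = 634500 J
q5 (heat steam 100.0→108.8 °C): 282.0 × 1.97 × 8.8 = 4889 J
Total: 14042 + 93060 + 118440 + 634500 + 4889 = 864931 J = 865 kJ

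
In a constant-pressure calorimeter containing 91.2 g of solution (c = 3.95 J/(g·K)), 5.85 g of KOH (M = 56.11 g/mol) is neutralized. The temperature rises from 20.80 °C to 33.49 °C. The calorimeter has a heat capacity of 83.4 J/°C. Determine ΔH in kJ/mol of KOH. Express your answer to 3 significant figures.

ΔH = -54.0 kJ/mol

|ΔT| = |33.49 − 20.80| = 12.69 °C
|q_surr| = (91.2 × 3.95 + 83.4) × 12.69 = 443.64 × 12.69 = 5630 J
n(KOH) = 5.85 / 56.11 = 0.1043 mol
Temperature rose, so q_rxn = −|q_surr| = -5.630 kJ
ΔH = q_rxn / n = -53.98 kJ/mol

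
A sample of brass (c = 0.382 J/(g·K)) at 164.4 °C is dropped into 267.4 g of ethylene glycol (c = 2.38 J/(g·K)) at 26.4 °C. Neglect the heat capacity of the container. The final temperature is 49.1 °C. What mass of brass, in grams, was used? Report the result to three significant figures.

q_gained = (267.4 × 2.38) × (49.1 − 26.4) = 14450 J
q_lost = m × 0.382 × (164.4 − 49.1) = 44.0446 m
m = 14450 / 44.0446 = 328 g

m = 328 g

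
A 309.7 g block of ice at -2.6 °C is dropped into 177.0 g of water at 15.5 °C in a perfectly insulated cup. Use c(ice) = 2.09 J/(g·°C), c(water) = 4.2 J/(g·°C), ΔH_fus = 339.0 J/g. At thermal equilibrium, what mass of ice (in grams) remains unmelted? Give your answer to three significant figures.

m_ice remaining = 281 g

Heat to warm all ice to 0 °C: 309.7×2.09×2.6 = 1682.9 J
Heat released by water cooling to 0 °C: 177.0×4.2×15.5 = 11523 J
11523 J < 1682.9 + 309.7×339.0 = 106671.2 J, so not all ice melts; final T = 0 °C.
Heat left for melting: 11523 − 1682.9 = 9840.1 J
Mass melted = 9840.1 / 339.0 = 29.03 g
Ice remaining = 309.7 − 29.03 = 280.67 g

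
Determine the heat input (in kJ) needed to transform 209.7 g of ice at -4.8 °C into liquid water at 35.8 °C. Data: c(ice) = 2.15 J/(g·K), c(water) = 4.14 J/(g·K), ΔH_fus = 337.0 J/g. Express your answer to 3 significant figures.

q = 104 kJ

q1 (heat ice -4.8→0.0 °C): 209.7 × 2.15 × 4.8 = 2164 J
q2 (melt at 0 °C): 209.7 × 337.0 = 70669 J
q3 (heat water 0.0→35.8 °C): 209.7 × 4.14 × 35.8 = 31080 J
Total: 2164 + 70669 + 31080 = 103913 J = 104 kJ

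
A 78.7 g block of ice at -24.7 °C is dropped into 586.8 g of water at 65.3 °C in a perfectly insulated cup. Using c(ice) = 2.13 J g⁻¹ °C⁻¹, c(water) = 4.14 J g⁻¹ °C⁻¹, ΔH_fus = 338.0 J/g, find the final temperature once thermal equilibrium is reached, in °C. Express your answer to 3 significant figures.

Heat to bring ice to 0 °C and melt it: q₁ = 78.7×2.13×24.7 + 78.7×338.0 = 30741 J
Heat the water can supply cooling to 0 °C: 586.8×4.14×65.3 = 158637 J > q₁, so all ice melts.
Energy balance: 586.8×4.14×(65.3 − T) = 30741 + 78.7×4.14×(T − 0)
2429.352(65.3 − T) = 30741 + 325.818 T
158637 − 30741 = 2755.170 T
T = 127896 / 2755.170 = 46.42 °C

T_f = 46.4 °C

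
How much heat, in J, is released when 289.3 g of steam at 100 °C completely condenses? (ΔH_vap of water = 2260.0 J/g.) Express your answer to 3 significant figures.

q = 654000 J

q = m × ΔH_vap = 289.3 × 2260.0 = 653800 J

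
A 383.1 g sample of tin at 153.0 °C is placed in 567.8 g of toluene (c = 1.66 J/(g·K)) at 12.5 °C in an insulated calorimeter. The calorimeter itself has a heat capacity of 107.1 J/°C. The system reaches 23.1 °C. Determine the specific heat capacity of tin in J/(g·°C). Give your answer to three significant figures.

q_gained = (567.8 × 1.66 + 107.1) × (23.1 − 12.5) = 11130 J
q_lost = 383.1 × c × (153.0 − 23.1) = 49764.69 c
Set equal: c = 11130 / 49764.69 = 0.224 J/(g·°C)

c = 0.224 J/(g·°C)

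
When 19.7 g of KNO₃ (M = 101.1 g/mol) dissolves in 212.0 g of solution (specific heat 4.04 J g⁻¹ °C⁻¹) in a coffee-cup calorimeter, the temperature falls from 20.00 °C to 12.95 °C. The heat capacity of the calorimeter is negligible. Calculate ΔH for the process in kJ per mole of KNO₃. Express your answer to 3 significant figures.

ΔH = 31.0 kJ/mol

|ΔT| = |12.95 − 20.00| = 7.05 °C
|q_surr| = (212.0 × 4.04) × 7.05 = 856.48 × 7.05 = 6038 J
n(KNO₃) = 19.7 / 101.1 = 0.1949 mol
Temperature fell, so q_rxn = +|q_surr| = 6.038 kJ
ΔH = q_rxn / n = 30.98 kJ/mol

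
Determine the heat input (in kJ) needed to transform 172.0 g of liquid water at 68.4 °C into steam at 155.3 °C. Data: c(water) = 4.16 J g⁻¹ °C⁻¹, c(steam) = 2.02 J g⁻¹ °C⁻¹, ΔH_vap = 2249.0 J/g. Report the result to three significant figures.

q = 429 kJ

q1 (heat water 68.4→100.0 °C): 172.0 × 4.16 × 31.6 = 22610 J
q2 (vaporize at 100 °C): 172.0 × 2249.0 = 386828 J
q3 (heat steam 100.0→155.3 °C): 172.0 × 2.02 × 55.3 = 19213 J
Total: 22610 + 386828 + 19213 = 428651 J = 429 kJ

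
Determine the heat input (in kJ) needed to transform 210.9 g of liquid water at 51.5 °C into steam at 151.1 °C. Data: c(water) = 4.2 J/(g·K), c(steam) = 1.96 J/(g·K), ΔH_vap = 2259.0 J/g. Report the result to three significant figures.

q1 (heat water 51.5→100.0 °C): 210.9 × 4.2 × 48.5 = 42960 J
q2 (vaporize at 100 °C): 210.9 × 2259.0 = 476423 J
q3 (heat steam 100.0→151.1 °C): 210.9 × 1.96 × 51.1 = 21123 J
Total: 42960 + 476423 + 21123 = 540506 J = 541 kJ

q = 541 kJ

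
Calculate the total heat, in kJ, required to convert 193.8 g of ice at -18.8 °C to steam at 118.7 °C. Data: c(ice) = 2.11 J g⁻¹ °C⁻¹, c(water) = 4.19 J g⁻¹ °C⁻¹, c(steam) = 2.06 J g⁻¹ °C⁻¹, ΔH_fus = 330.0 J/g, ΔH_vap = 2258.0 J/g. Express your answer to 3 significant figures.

q = 598 kJ

q1 (heat ice -18.8→0.0 °C): 193.8 × 2.11 × 18.8 = 7688 J
q2 (melt at 0 °C): 193.8 × 330.0 = 63954 J
q3 (heat water 0.0→100.0 °C): 193.8 × 4.19 × 100.0 = 81202 J
q4 (vaporize at 100 °C): 193.8 × 2258.0 = 437600 J
q5 (heat steam 100.0→118.7 °C): 193.8 × 2.06 × 18.7 = 7466 J
Total: 7688 + 63954 + 81202 + 437600 + 7466 = 597910 J = 598 kJ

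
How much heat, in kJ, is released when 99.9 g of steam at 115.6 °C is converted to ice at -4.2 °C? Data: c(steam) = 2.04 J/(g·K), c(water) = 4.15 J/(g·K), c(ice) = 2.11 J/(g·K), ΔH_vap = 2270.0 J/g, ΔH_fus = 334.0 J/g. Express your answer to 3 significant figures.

q1 (cool steam 115.6→100 °C): 99.9 × 2.04 × 15.6 = 3179 J
q2 (condense at 100 °C): 99.9 × 2270.0 = 226773 J
q3 (cool water 100→0 °C): 99.9 × 4.15 × 100.0 = 41459 J
q4 (freeze at 0 °C): 99.9 × 334.0 = 33367 J
q5 (cool ice 0→-4.2 °C): 99.9 × 2.11 × 4.2 = 885 J
Total: 3179 + 226773 + 41459 + 33367 + 885 = 305663 J = 306 kJ

q = 306 kJ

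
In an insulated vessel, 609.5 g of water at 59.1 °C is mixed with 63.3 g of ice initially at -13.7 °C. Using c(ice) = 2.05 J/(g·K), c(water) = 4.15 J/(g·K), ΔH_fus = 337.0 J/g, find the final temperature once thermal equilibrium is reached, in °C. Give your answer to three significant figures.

Heat to bring ice to 0 °C and melt it: q₁ = 63.3×2.05×13.7 + 63.3×337.0 = 23110 J
Heat the water can supply cooling to 0 °C: 609.5×4.15×59.1 = 149489 J > q₁, so all ice melts.
Energy balance: 609.5×4.15×(59.1 − T) = 23110 + 63.3×4.15×(T − 0)
2529.425(59.1 − T) = 23110 + 262.695 T
149489 − 23110 = 2792.120 T
T = 126379 / 2792.120 = 45.26 °C

T_f = 45.3 °C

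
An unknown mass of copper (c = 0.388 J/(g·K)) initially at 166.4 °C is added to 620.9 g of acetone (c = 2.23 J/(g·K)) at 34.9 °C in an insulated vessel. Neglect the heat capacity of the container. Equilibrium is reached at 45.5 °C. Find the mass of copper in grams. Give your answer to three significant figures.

q_gained = (620.9 × 2.23) × (45.5 − 34.9) = 14680 J
q_lost = m × 0.388 × (166.4 − 45.5) = 46.9092 m
m = 14680 / 46.9092 = 313 g

m = 313 g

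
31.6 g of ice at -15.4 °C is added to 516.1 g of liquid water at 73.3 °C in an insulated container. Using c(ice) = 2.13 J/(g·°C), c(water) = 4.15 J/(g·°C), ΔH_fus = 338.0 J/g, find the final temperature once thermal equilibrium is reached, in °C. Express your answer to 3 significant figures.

Heat to bring ice to 0 °C and melt it: q₁ = 31.6×2.13×15.4 + 31.6×338.0 = 11717 J
Heat the water can supply cooling to 0 °C: 516.1×4.15×73.3 = 156995 J > q₁, so all ice melts.
Energy balance: 516.1×4.15×(73.3 − T) = 11717 + 31.6×4.15×(T − 0)
2141.815(73.3 − T) = 11717 + 131.14 T
156995 − 11717 = 2272.955 T
T = 145278 / 2272.955 = 63.92 °C

T_f = 63.9 °C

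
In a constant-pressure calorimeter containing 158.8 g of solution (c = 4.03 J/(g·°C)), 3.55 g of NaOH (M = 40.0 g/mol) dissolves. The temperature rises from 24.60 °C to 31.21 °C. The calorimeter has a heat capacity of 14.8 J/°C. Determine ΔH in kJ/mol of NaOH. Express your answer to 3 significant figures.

ΔH = -48.8 kJ/mol

|ΔT| = |31.21 − 24.60| = 6.61 °C
|q_surr| = (158.8 × 4.03 + 14.8) × 6.61 = 654.764 × 6.61 = 4328 J
n(NaOH) = 3.55 / 40.0 = 0.08875 mol
Temperature rose, so q_rxn = −|q_surr| = -4.328 kJ
ΔH = q_rxn / n = -48.77 kJ/mol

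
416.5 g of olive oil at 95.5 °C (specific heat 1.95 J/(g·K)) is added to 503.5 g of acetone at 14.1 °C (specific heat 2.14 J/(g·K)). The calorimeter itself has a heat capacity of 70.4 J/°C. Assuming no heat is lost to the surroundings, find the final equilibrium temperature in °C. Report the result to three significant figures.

T_f = 47.8 °C

Heat lost by olive oil = heat gained by acetone + calorimeter.
(416.5)(1.95)(95.5 − T) = [(503.5)(2.14) + 70.4](T − 14.1)
812.175 (95.5 − T) = 1147.89 (T − 14.1)
77563 − 812.175 T = 1147.89 T − 16185
93748 = 1960.065 T
T = 47.83 °C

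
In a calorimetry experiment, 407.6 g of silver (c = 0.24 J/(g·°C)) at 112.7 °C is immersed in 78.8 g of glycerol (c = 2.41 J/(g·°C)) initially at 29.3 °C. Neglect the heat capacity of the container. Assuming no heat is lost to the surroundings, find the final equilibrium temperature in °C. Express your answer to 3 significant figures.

T_f = 57.7 °C

Heat lost by silver = heat gained by glycerol.
(407.6)(0.24)(112.7 − T) = (78.8)(2.41)(T − 29.3)
97.824 (112.7 − T) = 189.908 (T − 29.3)
11025 − 97.824 T = 189.908 T − 5564.3
16589.3 = 287.732 T
T = 57.66 °C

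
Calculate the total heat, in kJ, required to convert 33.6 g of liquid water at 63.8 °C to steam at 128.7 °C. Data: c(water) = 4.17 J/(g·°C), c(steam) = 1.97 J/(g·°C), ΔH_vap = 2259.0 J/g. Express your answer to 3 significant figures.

q = 82.9 kJ

q1 (heat water 63.8→100.0 °C): 33.6 × 4.17 × 36.2 = 5072 J
q2 (vaporize at 100 °C): 33.6 × 2259.0 = 75902 J
q3 (heat steam 100.0→128.7 °C): 33.6 × 1.97 × 28.7 = 1900 J
Total: 5072 + 75902 + 1900 = 82874 J = 82.9 kJ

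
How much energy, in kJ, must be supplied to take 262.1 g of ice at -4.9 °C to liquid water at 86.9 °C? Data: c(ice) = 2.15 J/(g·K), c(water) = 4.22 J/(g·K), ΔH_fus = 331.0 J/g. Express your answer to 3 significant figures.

q1 (heat ice -4.9→0.0 °C): 262.1 × 2.15 × 4.9 = 2761 J
q2 (melt at 0 °C): 262.1 × 331.0 = 86755 J
q3 (heat water 0.0→86.9 °C): 262.1 × 4.22 × 86.9 = 96117 J
Total: 2761 + 86755 + 96117 = 185633 J = 186 kJ

q = 186 kJ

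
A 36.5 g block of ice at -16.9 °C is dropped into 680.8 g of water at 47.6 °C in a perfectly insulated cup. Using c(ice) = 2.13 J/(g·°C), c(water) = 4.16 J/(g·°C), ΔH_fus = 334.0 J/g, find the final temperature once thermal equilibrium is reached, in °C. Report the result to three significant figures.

T_f = 40.7 °C

Heat to bring ice to 0 °C and melt it: q₁ = 36.5×2.13×16.9 + 36.5×334.0 = 13505 J
Heat the water can supply cooling to 0 °C: 680.8×4.16×47.6 = 134809 J > q₁, so all ice melts.
Energy balance: 680.8×4.16×(47.6 − T) = 13505 + 36.5×4.16×(T − 0)
2832.128(47.6 − T) = 13505 + 151.84 T
134809 − 13505 = 2983.968 T
T = 121304 / 2983.968 = 40.65 °C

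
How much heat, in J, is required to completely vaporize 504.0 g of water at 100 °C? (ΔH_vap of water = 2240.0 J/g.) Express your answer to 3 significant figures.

q = m × ΔH_vap = 504.0 × 2240.0 = 1129000 J

q = 1130000 J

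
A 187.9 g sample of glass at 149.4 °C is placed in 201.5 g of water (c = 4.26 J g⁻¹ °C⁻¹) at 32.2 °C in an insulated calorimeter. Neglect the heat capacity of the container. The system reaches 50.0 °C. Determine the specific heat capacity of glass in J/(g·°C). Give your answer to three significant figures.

q_gained = (201.5 × 4.26) × (50.0 − 32.2) = 15280 J
q_lost = 187.9 × c × (149.4 − 50.0) = 18677.26 c
Set equal: c = 15280 / 18677.26 = 0.818 J/(g·°C)

c = 0.818 J/(g·°C)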